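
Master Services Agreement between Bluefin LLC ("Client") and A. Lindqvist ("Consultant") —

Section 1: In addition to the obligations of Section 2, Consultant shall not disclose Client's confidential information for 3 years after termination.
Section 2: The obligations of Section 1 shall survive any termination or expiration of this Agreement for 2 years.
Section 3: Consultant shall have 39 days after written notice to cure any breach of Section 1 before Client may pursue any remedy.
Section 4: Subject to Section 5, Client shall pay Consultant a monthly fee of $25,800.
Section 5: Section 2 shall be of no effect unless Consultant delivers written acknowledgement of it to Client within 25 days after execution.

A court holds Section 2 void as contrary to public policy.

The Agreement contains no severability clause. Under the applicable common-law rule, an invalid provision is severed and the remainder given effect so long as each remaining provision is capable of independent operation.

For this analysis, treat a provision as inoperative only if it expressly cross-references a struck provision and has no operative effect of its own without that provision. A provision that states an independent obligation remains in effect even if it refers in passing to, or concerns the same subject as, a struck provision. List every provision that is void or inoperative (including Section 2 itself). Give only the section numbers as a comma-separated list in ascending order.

Section 2 is struck. The only function of Section 5 is the acknowledgement condition for Section 2, so it cannot stand once Section 2 is removed. Although Section 4 refers to Section 5, its operative terms do not depend on Section 5, so it remains in effect. Section 1 mentions Section 2 but its own obligation stands independently of Section 2, so Section 1 is not affected. With no severability clause, the stated default rule severs what cannot stand and enforces each remaining provision that can operate on its own. That leaves Section 1, Section 3, and Section 4 in effect.

2, 5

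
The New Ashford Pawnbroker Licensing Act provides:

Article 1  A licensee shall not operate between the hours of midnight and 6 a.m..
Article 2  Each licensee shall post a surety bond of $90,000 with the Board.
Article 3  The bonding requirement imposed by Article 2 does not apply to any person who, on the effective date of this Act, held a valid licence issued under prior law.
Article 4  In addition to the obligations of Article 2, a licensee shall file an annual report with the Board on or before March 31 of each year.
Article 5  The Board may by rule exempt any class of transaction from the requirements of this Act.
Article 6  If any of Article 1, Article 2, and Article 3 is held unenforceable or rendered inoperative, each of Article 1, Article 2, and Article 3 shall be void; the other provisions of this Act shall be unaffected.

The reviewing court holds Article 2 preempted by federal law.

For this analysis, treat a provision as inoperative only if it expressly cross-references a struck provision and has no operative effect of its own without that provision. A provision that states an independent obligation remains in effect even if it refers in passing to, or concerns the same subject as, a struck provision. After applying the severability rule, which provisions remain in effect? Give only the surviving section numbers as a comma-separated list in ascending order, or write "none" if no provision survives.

Article 2 is struck. Article 3 operates only by reference to Article 2, so it falls with Article 2. Article 4 mentions Article 2 but its own obligation stands independently of Article 2, so Article 4 is not affected. Article 6 declares Article 1, Article 2, and Article 3 mutually dependent; since one of them has fallen, all of them are of no effect. That brings down Article 1 as well. The remainder continues in force under Article 6. That leaves Article 4, Article 5, and Article 6 in effect.

4, 5, 6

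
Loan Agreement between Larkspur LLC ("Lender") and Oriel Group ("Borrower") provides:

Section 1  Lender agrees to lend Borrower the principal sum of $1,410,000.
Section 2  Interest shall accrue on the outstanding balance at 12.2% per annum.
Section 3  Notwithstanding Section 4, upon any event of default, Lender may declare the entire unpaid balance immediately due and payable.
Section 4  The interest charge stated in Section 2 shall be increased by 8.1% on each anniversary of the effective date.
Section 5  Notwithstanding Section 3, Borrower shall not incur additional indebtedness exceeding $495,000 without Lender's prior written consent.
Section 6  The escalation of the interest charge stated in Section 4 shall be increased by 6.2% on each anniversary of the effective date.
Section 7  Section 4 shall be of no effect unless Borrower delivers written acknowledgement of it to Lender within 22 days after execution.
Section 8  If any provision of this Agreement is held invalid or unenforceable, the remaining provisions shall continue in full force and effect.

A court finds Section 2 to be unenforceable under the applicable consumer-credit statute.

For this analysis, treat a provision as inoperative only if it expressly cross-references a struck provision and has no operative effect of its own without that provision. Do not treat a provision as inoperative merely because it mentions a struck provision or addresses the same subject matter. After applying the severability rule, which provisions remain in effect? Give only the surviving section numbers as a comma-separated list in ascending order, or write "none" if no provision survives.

Section 2 is struck. Section 4 does nothing except set the escalation of the interest charge by reference to Section 2; with Section 2 gone it has no independent effect and is inoperative. Section 6 has no operative effect of its own apart from Section 4 and is therefore inoperative. Section 7 has no operative effect of its own apart from Section 4 and is therefore inoperative. Although Section 3 refers to Section 4, its operative terms do not depend on Section 4, so it remains in effect. Under the severability clause in Section 8, the remaining provisions continue in force. That leaves Section 1, Section 3, Section 5, and Section 8 in effect.

1, 3, 5, 8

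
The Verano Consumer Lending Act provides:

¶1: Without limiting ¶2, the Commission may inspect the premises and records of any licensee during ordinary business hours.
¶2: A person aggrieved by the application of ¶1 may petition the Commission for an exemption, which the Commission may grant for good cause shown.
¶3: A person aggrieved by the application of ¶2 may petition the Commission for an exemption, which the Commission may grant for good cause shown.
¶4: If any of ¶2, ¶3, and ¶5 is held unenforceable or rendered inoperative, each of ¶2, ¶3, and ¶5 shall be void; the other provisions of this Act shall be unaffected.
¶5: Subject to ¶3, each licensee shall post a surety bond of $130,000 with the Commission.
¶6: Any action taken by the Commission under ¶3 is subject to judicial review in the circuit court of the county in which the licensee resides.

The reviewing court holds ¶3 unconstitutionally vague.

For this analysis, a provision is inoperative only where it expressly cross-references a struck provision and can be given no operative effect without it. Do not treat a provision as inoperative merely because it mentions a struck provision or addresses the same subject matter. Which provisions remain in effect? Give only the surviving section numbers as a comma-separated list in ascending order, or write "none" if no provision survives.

¶3 is struck. ¶6 merely fixes the judicial-review right for ¶3; with ¶3 gone it has nothing to operate on and falls away. ¶1 mentions ¶2 but its own obligation stands independently of ¶2, so ¶1 is not affected. ¶4 declares ¶2, ¶3, and ¶5 mutually dependent; since one of them has fallen, all of them are of no effect. That brings down ¶2 and ¶5 as well. The remainder continues in force under ¶4. That leaves ¶1 and ¶4 in effect.

1, 4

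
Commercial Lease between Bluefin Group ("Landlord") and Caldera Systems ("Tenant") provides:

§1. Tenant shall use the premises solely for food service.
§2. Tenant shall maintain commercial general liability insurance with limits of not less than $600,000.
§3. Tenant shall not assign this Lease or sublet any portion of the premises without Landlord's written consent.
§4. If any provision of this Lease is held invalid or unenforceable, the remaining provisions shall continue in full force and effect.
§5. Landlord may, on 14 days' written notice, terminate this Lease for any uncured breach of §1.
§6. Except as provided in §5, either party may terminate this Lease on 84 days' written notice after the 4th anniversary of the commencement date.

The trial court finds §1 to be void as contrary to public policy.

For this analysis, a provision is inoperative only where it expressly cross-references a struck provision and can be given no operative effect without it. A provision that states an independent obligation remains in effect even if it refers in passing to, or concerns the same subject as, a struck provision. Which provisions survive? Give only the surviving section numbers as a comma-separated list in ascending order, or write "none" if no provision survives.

§1 is struck. The only function of §5 is the termination right for breach of §1, so it cannot stand once §1 is removed. Although §6 refers to §5, its operative terms do not depend on §5, so it remains in effect. §4 is a severability clause and preserves every provision that can still be given independent effect. The provisions still in force are §2, §3, §4, and §6.

2, 3, 4, 6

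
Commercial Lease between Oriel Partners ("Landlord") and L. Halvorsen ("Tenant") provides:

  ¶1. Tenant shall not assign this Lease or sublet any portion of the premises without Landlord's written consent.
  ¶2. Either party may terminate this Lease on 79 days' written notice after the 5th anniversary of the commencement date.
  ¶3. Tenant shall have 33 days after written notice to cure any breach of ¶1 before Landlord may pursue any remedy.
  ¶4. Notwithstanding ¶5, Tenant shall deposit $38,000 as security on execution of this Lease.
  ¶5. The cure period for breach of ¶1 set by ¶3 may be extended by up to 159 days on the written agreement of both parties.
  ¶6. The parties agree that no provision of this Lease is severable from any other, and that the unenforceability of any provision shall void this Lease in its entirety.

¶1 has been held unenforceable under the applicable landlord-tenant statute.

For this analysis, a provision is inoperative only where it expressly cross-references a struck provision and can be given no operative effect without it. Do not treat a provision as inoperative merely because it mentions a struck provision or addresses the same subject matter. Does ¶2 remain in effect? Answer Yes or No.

¶1 is struck. ¶3 has no operative effect of its own apart from ¶1 and is therefore inoperative. ¶5 does nothing except set the extension of the cure period for breach of ¶1 by reference to ¶3; with ¶3 gone it has no independent effect and is inoperative. ¶6 provides that the Lease is not severable, so the invalidity of any one provision voids the entire Lease. No provision of the Lease survives. ¶2 is among the inoperative provisions, so the answer is no.

No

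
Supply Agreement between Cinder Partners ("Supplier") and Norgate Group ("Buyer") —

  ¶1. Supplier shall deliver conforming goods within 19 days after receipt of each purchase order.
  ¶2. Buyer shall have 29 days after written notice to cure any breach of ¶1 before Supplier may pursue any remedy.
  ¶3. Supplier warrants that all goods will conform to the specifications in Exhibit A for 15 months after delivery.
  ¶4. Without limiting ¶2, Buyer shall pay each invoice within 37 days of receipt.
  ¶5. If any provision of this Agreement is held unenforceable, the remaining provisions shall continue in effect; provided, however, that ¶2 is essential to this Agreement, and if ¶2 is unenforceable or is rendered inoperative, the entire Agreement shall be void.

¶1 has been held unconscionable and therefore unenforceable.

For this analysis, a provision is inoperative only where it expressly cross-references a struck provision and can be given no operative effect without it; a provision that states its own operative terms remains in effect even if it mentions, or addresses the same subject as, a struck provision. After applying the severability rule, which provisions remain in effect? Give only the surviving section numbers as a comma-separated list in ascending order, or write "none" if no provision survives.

¶1 is struck. The only function of ¶2 is the cure period for breach of ¶1, so it cannot stand once ¶1 is removed. ¶5 makes ¶2 an essential term, and ¶2 has been rendered inoperative by the cascade; under ¶5, the entire Agreement is therefore void. No provision of the Agreement survives.

none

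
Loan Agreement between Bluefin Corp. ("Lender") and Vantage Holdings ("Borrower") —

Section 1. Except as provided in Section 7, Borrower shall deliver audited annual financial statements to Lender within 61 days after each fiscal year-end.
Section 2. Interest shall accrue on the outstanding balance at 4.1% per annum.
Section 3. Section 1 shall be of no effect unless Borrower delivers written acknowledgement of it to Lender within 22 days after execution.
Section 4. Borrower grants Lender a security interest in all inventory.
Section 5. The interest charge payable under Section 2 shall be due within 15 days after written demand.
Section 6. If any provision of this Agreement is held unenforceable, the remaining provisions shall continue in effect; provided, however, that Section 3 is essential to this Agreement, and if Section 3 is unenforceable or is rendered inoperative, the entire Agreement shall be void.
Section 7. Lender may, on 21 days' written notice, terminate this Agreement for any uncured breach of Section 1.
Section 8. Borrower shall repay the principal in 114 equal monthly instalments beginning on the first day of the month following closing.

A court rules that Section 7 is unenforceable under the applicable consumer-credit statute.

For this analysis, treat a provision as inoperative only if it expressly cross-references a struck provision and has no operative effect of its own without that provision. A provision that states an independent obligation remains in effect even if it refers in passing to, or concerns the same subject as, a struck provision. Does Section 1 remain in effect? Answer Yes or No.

Yes

Section 7 is struck. Section 1 mentions Section 7 but its own obligation stands independently of Section 7, so Section 1 is not affected. No other provision's operative terms depend on Section 7. Section 6 makes Section 3 an essential term, but Section 3 is unaffected, so the severability proviso in Section 6 preserves the remaining provisions. The provisions still in force are Section 1, Section 2, Section 3, Section 4, Section 5, Section 6, and Section 8. Section 1 is among the surviving provisions, so the answer is yes.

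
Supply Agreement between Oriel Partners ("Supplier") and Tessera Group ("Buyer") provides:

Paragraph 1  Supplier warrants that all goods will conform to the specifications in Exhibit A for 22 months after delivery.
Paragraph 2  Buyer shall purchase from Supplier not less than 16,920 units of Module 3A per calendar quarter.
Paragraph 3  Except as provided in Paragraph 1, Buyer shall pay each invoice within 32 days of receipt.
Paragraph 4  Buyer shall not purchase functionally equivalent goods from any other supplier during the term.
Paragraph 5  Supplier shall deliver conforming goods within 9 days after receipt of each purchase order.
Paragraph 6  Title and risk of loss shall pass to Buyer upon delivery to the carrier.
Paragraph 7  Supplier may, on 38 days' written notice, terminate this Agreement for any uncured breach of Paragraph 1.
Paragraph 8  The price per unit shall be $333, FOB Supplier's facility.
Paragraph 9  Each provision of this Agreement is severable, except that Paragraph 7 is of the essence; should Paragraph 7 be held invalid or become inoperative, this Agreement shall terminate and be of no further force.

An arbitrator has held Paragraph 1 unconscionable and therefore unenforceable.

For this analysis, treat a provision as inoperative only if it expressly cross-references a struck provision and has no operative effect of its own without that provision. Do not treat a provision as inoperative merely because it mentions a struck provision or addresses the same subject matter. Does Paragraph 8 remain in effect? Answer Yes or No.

No

Paragraph 1 is struck. The only function of Paragraph 7 is the termination right for breach of Paragraph 1, so it cannot stand once Paragraph 1 is removed. Paragraph 9 makes Paragraph 7 an essential term, and Paragraph 7 has been rendered inoperative by the cascade; under Paragraph 9, the entire Agreement is therefore void. No provision of the Agreement survives. Paragraph 8 is among the inoperative provisions, so the answer is no.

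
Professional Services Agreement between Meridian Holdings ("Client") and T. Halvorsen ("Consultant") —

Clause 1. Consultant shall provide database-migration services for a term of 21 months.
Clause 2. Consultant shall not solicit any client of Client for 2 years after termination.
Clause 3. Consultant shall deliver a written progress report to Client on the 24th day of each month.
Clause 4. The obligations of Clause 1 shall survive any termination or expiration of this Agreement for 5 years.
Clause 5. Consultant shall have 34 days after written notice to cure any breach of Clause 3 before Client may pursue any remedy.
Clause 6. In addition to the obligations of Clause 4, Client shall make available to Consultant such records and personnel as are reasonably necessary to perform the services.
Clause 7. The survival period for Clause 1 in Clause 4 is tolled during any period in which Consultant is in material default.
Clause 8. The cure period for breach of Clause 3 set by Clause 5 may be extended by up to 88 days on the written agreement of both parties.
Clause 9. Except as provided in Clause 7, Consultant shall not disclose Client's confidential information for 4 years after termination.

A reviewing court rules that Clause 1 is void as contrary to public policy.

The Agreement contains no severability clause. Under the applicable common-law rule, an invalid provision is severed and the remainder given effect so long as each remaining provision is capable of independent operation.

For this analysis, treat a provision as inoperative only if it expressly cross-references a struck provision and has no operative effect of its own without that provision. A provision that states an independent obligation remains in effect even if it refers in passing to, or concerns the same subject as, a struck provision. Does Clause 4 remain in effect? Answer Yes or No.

No

Clause 1 is struck. Clause 4 operates only by reference to Clause 1, so it falls with Clause 1. Clause 7 operates only by reference to Clause 4, so it falls with Clause 4. Clause 9 mentions Clause 7 but its own obligation stands independently of Clause 7, so Clause 9 is not affected. Although Clause 6 refers to Clause 4, its operative terms do not depend on Clause 4, so it remains in effect. Under the stated default rule, only provisions that cannot operate independently fall away; the rest are enforced. Clause 2, Clause 3, Clause 5, Clause 6, Clause 8, and Clause 9 remain in effect. Clause 4 is among the inoperative provisions, so the answer is no.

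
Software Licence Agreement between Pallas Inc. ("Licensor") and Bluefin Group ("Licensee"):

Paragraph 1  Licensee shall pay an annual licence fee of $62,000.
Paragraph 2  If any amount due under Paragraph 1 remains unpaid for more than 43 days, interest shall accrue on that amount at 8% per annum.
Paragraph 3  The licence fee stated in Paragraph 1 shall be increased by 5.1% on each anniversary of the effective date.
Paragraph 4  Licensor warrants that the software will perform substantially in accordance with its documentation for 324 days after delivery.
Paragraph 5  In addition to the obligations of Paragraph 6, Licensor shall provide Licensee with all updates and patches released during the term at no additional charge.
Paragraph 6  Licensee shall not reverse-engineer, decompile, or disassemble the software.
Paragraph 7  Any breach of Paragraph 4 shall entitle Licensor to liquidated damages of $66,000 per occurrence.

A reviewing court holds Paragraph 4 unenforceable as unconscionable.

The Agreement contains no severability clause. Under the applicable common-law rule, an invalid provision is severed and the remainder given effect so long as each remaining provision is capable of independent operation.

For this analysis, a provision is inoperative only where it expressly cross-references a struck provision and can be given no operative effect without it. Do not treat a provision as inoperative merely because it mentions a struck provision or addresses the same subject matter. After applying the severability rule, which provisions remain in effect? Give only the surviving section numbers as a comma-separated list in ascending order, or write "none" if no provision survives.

Paragraph 4 is struck. The whole of Paragraph 7 is the liquidated-damages amount, defined by reference to Paragraph 4, so Paragraph 7 cannot stand once Paragraph 4 is removed. Under the stated default rule, only provisions that cannot operate independently fall away; the rest are enforced. That leaves Paragraph 1, Paragraph 2, Paragraph 3, Paragraph 5, and Paragraph 6 in effect.

1, 2, 3, 5, 6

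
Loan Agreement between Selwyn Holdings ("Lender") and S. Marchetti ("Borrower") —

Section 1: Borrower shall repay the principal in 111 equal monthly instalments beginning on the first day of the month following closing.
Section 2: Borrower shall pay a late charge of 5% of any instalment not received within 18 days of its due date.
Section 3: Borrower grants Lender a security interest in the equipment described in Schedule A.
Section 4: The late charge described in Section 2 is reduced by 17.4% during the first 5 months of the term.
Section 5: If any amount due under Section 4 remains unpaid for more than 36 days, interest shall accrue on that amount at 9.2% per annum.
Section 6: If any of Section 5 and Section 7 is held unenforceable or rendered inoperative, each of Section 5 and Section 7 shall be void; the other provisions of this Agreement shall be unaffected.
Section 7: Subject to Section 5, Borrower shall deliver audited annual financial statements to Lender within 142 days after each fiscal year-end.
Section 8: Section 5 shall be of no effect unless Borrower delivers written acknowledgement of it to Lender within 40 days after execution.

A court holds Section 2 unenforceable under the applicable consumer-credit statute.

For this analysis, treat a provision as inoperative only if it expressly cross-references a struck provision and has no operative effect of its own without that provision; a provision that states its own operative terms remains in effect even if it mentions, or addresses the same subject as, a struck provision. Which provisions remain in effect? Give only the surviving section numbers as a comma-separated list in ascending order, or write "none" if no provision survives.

Section 2 is struck. The whole of Section 4 is the introductory reduction to the late charge, defined by reference to Section 2, so Section 4 cannot stand once Section 2 is removed. Section 5 operates only by reference to Section 4, so it falls with Section 4. Section 8 merely fixes the acknowledgement condition for Section 5; with Section 5 gone it has nothing to operate on and falls away. Section 6 declares Section 5 and Section 7 mutually dependent; since one of them has fallen, all of them are of no effect. That brings down Section 7 as well. The remainder continues in force under Section 6. The provisions still in force are Section 1, Section 3, and Section 6.

1, 3, 6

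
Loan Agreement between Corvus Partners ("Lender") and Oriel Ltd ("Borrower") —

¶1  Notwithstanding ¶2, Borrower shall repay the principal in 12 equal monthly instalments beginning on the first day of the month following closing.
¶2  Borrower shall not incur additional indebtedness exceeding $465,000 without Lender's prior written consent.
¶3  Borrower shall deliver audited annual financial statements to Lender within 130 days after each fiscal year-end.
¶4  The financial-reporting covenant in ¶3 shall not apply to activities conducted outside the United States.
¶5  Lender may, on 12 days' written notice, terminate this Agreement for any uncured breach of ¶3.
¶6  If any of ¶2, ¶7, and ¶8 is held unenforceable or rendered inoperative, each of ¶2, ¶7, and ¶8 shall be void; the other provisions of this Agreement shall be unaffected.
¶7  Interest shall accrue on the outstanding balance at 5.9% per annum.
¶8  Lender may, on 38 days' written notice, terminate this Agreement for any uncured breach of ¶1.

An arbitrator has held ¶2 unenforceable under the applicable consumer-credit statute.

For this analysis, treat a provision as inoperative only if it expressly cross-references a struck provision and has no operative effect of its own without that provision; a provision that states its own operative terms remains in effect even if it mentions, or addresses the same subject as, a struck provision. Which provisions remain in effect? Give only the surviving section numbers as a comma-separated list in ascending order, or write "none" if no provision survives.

¶2 is struck. ¶1 mentions ¶2 but its own obligation stands independently of ¶2, so ¶1 is not affected. No other provision's operative terms depend on ¶2. ¶6 declares ¶2, ¶7, and ¶8 mutually dependent; since one of them has fallen, all of them are of no effect. That brings down ¶7 and ¶8 as well. The remainder continues in force under ¶6. That leaves ¶1, ¶3, ¶4, ¶5, and ¶6 in effect.

1, 3, 4, 5, 6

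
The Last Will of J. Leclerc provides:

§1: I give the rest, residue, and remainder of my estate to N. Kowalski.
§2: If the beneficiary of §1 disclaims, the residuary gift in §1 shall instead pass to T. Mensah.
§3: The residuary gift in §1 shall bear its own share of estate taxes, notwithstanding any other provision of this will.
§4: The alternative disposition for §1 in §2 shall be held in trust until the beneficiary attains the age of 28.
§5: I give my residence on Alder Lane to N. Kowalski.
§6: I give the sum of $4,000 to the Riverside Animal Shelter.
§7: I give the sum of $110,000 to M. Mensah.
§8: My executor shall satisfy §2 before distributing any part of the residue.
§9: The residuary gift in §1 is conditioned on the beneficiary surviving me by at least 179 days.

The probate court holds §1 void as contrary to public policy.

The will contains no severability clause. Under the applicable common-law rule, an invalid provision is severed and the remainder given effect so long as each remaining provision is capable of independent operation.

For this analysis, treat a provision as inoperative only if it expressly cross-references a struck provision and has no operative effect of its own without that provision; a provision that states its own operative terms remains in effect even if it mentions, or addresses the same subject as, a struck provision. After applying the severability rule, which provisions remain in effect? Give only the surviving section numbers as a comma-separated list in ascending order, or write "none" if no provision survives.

5, 6, 7

§1 is struck. §2 operates only by reference to §1, so it falls with §1. §3 operates only by reference to §1, so it falls with §1. §9 has no operative effect of its own apart from §1 and is therefore inoperative. §4 operates only by reference to §2, so it falls with §2. The only function of §8 is the priority direction for §2, so it cannot stand once §2 is removed. Under the stated default rule, only provisions that cannot operate independently fall away; the rest are enforced. That leaves §5, §6, and §7 in effect.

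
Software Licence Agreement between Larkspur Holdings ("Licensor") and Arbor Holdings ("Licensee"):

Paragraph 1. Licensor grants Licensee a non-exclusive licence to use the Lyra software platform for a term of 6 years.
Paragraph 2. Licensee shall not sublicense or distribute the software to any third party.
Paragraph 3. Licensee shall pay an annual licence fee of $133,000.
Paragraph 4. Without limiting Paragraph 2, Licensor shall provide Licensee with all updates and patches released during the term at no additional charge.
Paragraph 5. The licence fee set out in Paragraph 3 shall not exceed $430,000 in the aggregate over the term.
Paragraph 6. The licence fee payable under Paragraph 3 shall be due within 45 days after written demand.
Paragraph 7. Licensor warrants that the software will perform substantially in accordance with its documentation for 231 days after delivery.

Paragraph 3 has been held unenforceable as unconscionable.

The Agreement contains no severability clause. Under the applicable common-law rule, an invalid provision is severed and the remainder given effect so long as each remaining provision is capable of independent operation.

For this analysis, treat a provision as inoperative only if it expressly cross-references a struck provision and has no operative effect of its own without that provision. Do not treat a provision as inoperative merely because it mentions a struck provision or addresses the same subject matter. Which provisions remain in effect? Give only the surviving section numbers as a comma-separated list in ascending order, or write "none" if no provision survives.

Paragraph 3 is struck. Paragraph 5 has no operative effect of its own apart from Paragraph 3 and is therefore inoperative. Paragraph 6 operates only by reference to Paragraph 3, so it falls with Paragraph 3. With no severability clause, the stated default rule severs what cannot stand and enforces each remaining provision that can operate on its own. Paragraph 1, Paragraph 2, Paragraph 4, and Paragraph 7 remain in effect.

1, 2, 4, 7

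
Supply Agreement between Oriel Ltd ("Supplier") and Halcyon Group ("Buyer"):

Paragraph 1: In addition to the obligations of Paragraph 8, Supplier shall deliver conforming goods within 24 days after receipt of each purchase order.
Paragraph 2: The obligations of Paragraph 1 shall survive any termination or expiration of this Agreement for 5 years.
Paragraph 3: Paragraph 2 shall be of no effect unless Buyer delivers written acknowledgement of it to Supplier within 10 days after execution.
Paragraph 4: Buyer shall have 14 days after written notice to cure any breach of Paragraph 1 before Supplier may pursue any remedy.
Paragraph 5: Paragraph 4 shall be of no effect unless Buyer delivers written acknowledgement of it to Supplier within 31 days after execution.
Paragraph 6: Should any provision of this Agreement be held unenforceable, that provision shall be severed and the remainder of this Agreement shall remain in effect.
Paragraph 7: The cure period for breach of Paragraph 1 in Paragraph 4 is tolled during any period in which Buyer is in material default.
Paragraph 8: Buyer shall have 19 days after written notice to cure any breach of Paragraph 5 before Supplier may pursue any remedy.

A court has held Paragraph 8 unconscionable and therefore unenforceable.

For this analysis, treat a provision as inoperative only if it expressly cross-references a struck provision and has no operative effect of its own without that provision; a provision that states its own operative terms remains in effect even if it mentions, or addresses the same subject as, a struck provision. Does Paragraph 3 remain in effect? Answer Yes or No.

Yes

Paragraph 8 is struck. Paragraph 1 mentions Paragraph 8 but its own obligation stands independently of Paragraph 8, so Paragraph 1 is not affected. No other provision's operative terms depend on Paragraph 8. Paragraph 6 is a severability clause and preserves every provision that can still be given independent effect. That leaves Paragraph 1, Paragraph 2, Paragraph 3, Paragraph 4, Paragraph 5, Paragraph 6, and Paragraph 7 in effect. Paragraph 3 is among the surviving provisions, so the answer is yes.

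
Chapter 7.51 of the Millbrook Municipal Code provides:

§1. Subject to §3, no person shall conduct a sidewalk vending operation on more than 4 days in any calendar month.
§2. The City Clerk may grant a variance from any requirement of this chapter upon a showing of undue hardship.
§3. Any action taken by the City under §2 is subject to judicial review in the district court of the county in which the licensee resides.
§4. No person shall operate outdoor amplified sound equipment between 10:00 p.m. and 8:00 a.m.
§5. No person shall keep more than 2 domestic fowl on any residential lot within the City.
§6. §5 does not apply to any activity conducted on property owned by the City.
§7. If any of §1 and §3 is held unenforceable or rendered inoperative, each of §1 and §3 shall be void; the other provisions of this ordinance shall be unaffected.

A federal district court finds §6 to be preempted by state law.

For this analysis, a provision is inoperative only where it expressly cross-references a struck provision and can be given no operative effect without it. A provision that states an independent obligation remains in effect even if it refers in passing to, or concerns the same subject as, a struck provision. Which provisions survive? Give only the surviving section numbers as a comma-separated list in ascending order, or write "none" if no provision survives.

1, 2, 3, 4, 5, 7

§6 is struck. No other provision's operative terms depend on §6. §7 ties §1 and §3 together, but none of those is affected here; the remaining provisions continue in force under §7. That leaves §1, §2, §3, §4, §5, and §7 in effect.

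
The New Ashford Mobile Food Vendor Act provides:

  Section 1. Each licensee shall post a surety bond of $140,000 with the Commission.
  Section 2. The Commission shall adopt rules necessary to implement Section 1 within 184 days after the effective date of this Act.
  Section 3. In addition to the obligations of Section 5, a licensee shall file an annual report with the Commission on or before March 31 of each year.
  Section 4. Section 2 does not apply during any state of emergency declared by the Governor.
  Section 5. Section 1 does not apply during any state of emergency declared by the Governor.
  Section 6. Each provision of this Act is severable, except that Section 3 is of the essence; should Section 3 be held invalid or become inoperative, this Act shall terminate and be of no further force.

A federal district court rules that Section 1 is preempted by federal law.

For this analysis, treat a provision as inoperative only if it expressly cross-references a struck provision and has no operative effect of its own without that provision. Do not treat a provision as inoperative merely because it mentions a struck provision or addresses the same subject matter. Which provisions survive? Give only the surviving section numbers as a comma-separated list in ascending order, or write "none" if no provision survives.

3, 6

Section 1 is struck. Section 2 operates only by reference to Section 1, so it falls with Section 1. Section 5 operates only by reference to Section 1, so it falls with Section 1. Section 4 merely fixes the emergency suspension of Section 2; with Section 2 gone it has nothing to operate on and falls away. Although Section 3 refers to Section 5, its operative terms do not depend on Section 5, so it remains in effect. Section 6 makes Section 3 an essential term, but Section 3 is unaffected, so the severability proviso in Section 6 preserves the remaining provisions. Section 3 and Section 6 remain in effect.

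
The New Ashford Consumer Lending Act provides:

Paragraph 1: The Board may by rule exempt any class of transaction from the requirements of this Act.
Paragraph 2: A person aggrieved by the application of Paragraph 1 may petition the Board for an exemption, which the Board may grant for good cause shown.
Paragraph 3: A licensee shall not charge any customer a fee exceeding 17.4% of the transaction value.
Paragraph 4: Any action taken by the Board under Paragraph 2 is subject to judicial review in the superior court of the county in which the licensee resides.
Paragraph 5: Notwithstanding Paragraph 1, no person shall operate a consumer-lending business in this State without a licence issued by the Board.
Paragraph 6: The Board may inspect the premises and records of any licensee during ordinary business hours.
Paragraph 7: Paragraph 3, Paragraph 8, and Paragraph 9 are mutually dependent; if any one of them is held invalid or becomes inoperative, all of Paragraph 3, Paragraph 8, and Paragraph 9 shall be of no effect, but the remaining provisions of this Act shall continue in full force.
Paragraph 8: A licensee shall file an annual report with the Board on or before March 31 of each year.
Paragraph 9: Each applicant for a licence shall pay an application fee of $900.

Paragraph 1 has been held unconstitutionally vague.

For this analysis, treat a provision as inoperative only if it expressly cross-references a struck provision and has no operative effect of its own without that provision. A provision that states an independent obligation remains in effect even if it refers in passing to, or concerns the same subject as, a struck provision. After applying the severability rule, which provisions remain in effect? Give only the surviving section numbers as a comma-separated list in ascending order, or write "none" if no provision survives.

Paragraph 1 is struck. Paragraph 2 operates only by reference to Paragraph 1, so it falls with Paragraph 1. Paragraph 4 operates only by reference to Paragraph 2, so it falls with Paragraph 2. Paragraph 5 mentions Paragraph 1 but its own obligation stands independently of Paragraph 1, so Paragraph 5 is not affected. Paragraph 7 ties Paragraph 3, Paragraph 8, and Paragraph 9 together, but none of those is affected here; the remaining provisions continue in force under Paragraph 7. That leaves Paragraph 3, Paragraph 5, Paragraph 6, Paragraph 7, Paragraph 8, and Paragraph 9 in effect.

3, 5, 6, 7, 8, 9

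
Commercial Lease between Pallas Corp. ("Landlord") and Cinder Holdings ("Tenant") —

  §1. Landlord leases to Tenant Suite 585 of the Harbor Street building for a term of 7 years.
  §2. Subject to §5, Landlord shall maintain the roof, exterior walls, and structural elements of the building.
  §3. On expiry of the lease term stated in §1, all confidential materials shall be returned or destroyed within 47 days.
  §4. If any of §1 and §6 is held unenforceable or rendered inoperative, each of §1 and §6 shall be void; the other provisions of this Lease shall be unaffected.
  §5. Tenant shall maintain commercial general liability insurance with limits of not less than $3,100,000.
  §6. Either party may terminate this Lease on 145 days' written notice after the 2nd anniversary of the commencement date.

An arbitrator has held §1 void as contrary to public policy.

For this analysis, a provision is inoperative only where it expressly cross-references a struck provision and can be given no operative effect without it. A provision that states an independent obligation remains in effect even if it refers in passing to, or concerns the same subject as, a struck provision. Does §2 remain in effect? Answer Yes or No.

Yes

§1 is struck. The only function of §3 is the return obligation tied to §1, so it cannot stand once §1 is removed. §4 declares §1 and §6 mutually dependent; since one of them has fallen, all of them are of no effect. That brings down §6 as well. The remainder continues in force under §4. The provisions still in force are §2, §4, and §5. §2 is among the surviving provisions, so the answer is yes.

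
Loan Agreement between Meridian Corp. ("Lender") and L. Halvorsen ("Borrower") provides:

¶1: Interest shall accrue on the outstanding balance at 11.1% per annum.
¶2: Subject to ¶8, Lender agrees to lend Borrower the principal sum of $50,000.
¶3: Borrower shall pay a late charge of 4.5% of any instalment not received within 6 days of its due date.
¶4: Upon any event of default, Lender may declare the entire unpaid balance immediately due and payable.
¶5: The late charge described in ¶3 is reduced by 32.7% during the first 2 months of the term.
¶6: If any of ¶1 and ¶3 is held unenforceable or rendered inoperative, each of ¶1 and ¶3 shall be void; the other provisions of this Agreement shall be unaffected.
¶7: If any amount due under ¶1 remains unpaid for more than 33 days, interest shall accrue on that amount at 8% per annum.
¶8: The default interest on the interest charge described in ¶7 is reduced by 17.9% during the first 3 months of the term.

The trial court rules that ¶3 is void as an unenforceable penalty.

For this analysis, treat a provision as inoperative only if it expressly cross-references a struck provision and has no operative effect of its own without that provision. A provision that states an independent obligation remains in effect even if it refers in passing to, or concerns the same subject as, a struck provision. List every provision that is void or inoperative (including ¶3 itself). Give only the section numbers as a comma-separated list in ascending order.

¶3 is struck. ¶5 operates only by reference to ¶3, so it falls with ¶3. ¶2 mentions ¶8 but its own obligation stands independently of ¶8, so ¶2 is not affected. ¶6 declares ¶1 and ¶3 mutually dependent; since one of them has fallen, all of them are of no effect. That brings down ¶1 as well. ¶7 and ¶8 in turn depend solely on a provision now struck and likewise fall. The remainder continues in force under ¶6. The provisions still in force are ¶2, ¶4, and ¶6.

1, 3, 5, 7, 8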